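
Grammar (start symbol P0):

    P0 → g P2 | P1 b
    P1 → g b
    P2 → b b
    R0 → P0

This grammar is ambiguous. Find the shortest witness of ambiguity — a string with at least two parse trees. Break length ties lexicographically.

length 3: g b b has 2 parse trees

Two derivations of g b b:
  P0 ⇒ g P2 ⇒ g b b
  P0 ⇒ P1 b ⇒ g b b

g b b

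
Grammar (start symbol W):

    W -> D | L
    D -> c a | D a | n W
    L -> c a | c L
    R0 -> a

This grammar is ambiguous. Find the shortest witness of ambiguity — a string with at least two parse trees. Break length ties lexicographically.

c a

length 2: c a has 2 parse trees

Two derivations of c a:
  W ⇒ D ⇒ c a
  W ⇒ L ⇒ c a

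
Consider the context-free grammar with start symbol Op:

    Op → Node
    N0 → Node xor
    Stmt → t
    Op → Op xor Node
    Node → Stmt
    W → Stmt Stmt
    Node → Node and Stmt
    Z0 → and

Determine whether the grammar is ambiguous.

Unambiguous

Only Op, Node, Stmt are reachable from Op; ignoring the rest: This is a standard precedence ladder (Op over Node over Stmt), with each level left-recursive on its own operator ('xor' at Op, 'and' at Node). That structure is LR(1), hence unambiguous.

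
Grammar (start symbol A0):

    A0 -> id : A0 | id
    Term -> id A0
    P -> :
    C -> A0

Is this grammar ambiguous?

(Term, P, C are unreachable from A0, so their rules don't affect L(A0).) The reachable grammar is A → atom sep A | atom. Each atom is followed by either the separator (recurse) or end-of-string (stop) — no choice point.

Unambiguous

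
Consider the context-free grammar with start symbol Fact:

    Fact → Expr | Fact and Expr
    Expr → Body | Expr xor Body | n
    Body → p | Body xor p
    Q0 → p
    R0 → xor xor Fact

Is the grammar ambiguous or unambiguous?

Ambiguous

Witness: p xor p

Derivation 1: Fact ⇒ Expr ⇒ Body ⇒ Body xor p ⇒ p xor p
Derivation 2: Fact ⇒ Expr ⇒ Expr xor Body ⇒ Body xor Body ⇒ p xor Body ⇒ p xor p

Two distinct leftmost derivations for the same string.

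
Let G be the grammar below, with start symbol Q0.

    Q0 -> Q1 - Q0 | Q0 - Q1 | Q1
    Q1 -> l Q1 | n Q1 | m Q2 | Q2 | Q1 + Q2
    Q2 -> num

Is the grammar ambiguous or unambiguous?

Ambiguous

Witness: num - num

Derivation 1: Q0 ⇒ Q1 - Q0 ⇒ Q2 - Q0 ⇒ num - Q0 ⇒ num - Q1 ⇒ num - Q2 ⇒ num - num
Derivation 2: Q0 ⇒ Q0 - Q1 ⇒ Q1 - Q1 ⇒ Q2 - Q1 ⇒ num - Q1 ⇒ num - Q2 ⇒ num - num

Two distinct leftmost derivations for the same string.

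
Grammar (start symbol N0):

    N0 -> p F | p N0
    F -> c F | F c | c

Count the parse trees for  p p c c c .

Parse trees for p p c c c:
  [N0 p [N0 p [F c [F c [F c]]]]]
  [N0 p [N0 p [F c [F [F c] c]]]]
  [N0 p [N0 p [F [F c [F c]] c]]]
  [N0 p [N0 p [F [F [F c] c] c]]]

4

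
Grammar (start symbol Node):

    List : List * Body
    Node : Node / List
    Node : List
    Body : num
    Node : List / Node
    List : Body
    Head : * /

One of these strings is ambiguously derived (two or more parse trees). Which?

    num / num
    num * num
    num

num / num

num / num: 2 trees
num * num: 1 tree
num: 1 tree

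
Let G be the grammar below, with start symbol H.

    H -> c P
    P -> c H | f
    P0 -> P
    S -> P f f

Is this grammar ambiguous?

Unambiguous

Only H, P are reachable from H; ignoring the rest: Each reachable nonterminal has at most one production per leading terminal, and all productions are right-linear; the derivation is determined token-by-token.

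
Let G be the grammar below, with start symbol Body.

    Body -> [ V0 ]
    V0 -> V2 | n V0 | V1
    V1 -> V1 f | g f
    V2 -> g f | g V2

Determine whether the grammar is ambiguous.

Ambiguous

Witness: [ g f ]

Derivation 1: Body ⇒ [ V0 ] ⇒ [ V2 ] ⇒ [ g f ]
Derivation 2: Body ⇒ [ V0 ] ⇒ [ V1 ] ⇒ [ g f ]

Two distinct leftmost derivations for the same string.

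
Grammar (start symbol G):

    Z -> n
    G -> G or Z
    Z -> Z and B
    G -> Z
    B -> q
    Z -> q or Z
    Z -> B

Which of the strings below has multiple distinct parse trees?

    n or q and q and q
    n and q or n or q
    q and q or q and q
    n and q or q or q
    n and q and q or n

n and q or q or q

n or q and q and q: 1 tree
n and q or n or q: 1 tree
q and q or q and q: 1 tree
n and q or q or q: 2 trees
n and q and q or n: 1 tree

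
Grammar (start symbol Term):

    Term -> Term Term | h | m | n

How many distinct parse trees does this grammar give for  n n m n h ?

Parse trees for n n m n h (showing first 6 of 14):
  [Term [Term n] [Term [Term n] [Term [Term m] [Term [Term n] [Term h]]]]]
  [Term [Term n] [Term [Term n] [Term [Term [Term m] [Term n]] [Term h]]]]
  [Term [Term n] [Term [Term [Term n] [Term m]] [Term [Term n] [Term h]]]]
  [Term [Term n] [Term [Term [Term n] [Term [Term m] [Term n]]] [Term h]]]
  [Term [Term n] [Term [Term [Term [Term n] [Term m]] [Term n]] [Term h]]]
  [Term [Term [Term n] [Term n]] [Term [Term m] [Term [Term n] [Term h]]]]

14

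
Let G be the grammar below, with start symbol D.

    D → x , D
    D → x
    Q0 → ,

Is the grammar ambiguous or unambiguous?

Unambiguous

Only D is reachable from D; ignoring the rest: Right-recursive list with a separator: after each atom, whether the separator follows determines the rule. One parse per string.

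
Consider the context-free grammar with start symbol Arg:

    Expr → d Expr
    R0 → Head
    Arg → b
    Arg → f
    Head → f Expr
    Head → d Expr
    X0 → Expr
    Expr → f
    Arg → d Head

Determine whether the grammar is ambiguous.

Only Arg, Head, Expr are reachable from Arg; ignoring the rest: Restricted to the reachable nonterminals, every rule has the form A → t or A → t B, and no two rules for the same A share a first terminal. The grammar encodes a DFA — one run per string.

Unambiguous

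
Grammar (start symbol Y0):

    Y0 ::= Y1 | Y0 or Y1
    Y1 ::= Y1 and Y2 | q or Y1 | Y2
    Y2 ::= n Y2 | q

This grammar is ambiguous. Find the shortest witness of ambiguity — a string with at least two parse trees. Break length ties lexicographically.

length 1: no string has ≥2 trees
length 2: no string has ≥2 trees
length 3: q or q has 2 parse trees

Two derivations of q or q:
  Y0 ⇒ Y1 ⇒ q or Y1 ⇒ q or Y2 ⇒ q or q
  Y0 ⇒ Y0 or Y1 ⇒ Y1 or Y1 ⇒ Y2 or Y1 ⇒ q or Y1 ⇒ q or Y2 ⇒ q or q

q or q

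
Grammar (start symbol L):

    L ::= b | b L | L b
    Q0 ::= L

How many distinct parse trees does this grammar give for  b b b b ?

8

Parse trees for b b b b:
  [L b [L b [L b [L b]]]]
  [L b [L b [L [L b] b]]]
  [L b [L [L b [L b]] b]]
  [L b [L [L [L b] b] b]]
  [L [L b [L b [L b]]] b]
  [L [L b [L [L b] b]] b]
  [L [L [L b [L b]] b] b]
  [L [L [L [L b] b] b] b]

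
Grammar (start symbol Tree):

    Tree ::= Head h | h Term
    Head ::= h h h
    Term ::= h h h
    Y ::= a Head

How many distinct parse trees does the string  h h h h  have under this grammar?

Parse trees for h h h h:
  [Tree [Head h h h] h]
  [Tree h [Term h h h]]

2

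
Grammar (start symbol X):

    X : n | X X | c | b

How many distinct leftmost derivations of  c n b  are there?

2

Parse trees for c n b:
  [X [X c] [X [X n] [X b]]]
  [X [X [X c] [X n]] [X b]]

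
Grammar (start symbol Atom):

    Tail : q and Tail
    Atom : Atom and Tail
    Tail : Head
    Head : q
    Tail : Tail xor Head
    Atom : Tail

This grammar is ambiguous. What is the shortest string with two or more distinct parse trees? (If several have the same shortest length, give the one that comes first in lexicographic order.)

q and q

length 1: no string has ≥2 trees
length 3: q and q has 2 parse trees

Two derivations of q and q:
  Atom ⇒ Atom and Tail ⇒ Tail and Tail ⇒ Head and Tail ⇒ q and Tail ⇒ q and Head ⇒ q and q
  Atom ⇒ Tail ⇒ q and Tail ⇒ q and Head ⇒ q and q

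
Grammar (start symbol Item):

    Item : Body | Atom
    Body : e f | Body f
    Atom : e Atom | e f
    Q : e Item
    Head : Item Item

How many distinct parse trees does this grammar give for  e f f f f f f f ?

1

Parse trees for e f f f f f f f:
  [Item [Body [Body [Body [Body [Body [Body [Body e f] f] f] f] f] f] f]]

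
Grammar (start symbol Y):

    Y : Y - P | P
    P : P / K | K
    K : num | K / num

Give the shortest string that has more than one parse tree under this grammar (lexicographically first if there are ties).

length 1: no string has ≥2 trees
length 3: num / num has 2 parse trees

Two derivations of num / num:
  Y ⇒ P ⇒ P / K ⇒ K / K ⇒ num / K ⇒ num / num
  Y ⇒ P ⇒ K ⇒ K / num ⇒ num / num

num / num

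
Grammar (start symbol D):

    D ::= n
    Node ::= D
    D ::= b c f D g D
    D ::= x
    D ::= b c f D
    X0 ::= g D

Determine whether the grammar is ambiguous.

Ambiguous

Witness: b c f b c f n g n

Derivation 1: D ⇒ b c f D g D ⇒ b c f b c f D g D ⇒ b c f b c f n g D ⇒ b c f b c f n g n
Derivation 2: D ⇒ b c f D ⇒ b c f b c f D g D ⇒ b c f b c f n g D ⇒ b c f b c f n g n

Two distinct leftmost derivations for the same string.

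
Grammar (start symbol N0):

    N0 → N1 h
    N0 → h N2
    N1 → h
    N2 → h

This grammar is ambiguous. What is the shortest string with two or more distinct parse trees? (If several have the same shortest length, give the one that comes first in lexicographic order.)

h h

length 2: h h has 2 parse trees

Two derivations of h h:
  N0 ⇒ N1 h ⇒ h h
  N0 ⇒ h N2 ⇒ h h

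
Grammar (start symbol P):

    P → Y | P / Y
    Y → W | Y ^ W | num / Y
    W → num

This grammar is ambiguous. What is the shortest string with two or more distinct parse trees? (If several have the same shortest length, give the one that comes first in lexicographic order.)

length 1: no string has ≥2 trees
length 3: num / num has 2 parse trees

Two derivations of num / num:
  P ⇒ Y ⇒ num / Y ⇒ num / W ⇒ num / num
  P ⇒ P / Y ⇒ Y / Y ⇒ W / Y ⇒ num / Y ⇒ num / W ⇒ num / num

num / num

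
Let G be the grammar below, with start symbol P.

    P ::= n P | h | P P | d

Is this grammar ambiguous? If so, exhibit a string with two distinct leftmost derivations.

Witness: d d d

Derivation 1: P ⇒ P P ⇒ P P P ⇒ d P P ⇒ d d P ⇒ d d d
Derivation 2: P ⇒ P P ⇒ d P ⇒ d P P ⇒ d d P ⇒ d d d

Two distinct leftmost derivations for the same string.

Ambiguous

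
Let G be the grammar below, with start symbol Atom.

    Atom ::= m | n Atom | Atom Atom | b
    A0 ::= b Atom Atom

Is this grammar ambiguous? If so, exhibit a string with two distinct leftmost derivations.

Witness: b b b

Derivation 1: Atom ⇒ Atom Atom ⇒ Atom Atom Atom ⇒ b Atom Atom ⇒ b b Atom ⇒ b b b
Derivation 2: Atom ⇒ Atom Atom ⇒ b Atom ⇒ b Atom Atom ⇒ b b Atom ⇒ b b b

Two distinct leftmost derivations for the same string.

Ambiguous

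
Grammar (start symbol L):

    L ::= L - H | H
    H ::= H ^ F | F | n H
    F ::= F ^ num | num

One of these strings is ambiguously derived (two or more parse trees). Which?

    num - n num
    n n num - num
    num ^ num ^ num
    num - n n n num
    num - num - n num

num - n num: 1 tree
n n num - num: 1 tree
num ^ num ^ num: 4 trees
num - n n n num: 1 tree
num - num - n num: 1 tree

num ^ num ^ num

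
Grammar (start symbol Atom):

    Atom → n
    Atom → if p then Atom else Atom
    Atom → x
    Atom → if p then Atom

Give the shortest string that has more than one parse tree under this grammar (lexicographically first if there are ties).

if p then if p then n else n

length 1: no string has ≥2 trees
length 4: no string has ≥2 trees
length 6: no string has ≥2 trees
length 7: no string has ≥2 trees
length 9: if p then if p then n else n has 2 parse trees

Two derivations of if p then if p then n else n:
  Atom ⇒ if p then Atom else Atom ⇒ if p then if p then Atom else Atom ⇒ if p then if p then n else Atom ⇒ if p then if p then n else n
  Atom ⇒ if p then Atom ⇒ if p then if p then Atom else Atom ⇒ if p then if p then n else Atom ⇒ if p then if p then n else n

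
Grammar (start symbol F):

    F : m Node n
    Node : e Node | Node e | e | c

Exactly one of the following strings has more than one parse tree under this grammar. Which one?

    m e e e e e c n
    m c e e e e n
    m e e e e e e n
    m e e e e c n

m e e e e e e n

m e e e e e c n: 1 tree
m c e e e e n: 1 tree
m e e e e e e n: 32 trees
m e e e e c n: 1 tree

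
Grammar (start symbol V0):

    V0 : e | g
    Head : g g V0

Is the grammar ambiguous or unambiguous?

(Head is unreachable from V0, so its rules don't affect L(V0).) The reachable rules are right-linear with at most one rule per (nonterminal, next-terminal) pair. Each input token forces the next rule, so parsing is deterministic.

Unambiguous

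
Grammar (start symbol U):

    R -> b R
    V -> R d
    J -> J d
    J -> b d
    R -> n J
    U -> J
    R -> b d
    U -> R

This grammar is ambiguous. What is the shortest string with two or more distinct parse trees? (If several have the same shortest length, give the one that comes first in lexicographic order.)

length 2: b d has 2 parse trees

Two derivations of b d:
  U ⇒ J ⇒ b d
  U ⇒ R ⇒ b d

b d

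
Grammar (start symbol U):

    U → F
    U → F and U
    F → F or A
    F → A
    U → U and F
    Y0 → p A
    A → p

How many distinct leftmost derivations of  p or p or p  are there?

Parse trees for p or p or p:
  [U [F [F [F [A p]] or [A p]] or [A p]]]

1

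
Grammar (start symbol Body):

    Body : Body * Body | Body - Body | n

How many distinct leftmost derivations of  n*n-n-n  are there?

5

Parse trees for n*n-n-n:
  [Body [Body n] * [Body [Body n] - [Body [Body n] - [Body n]]]]
  [Body [Body n] * [Body [Body [Body n] - [Body n]] - [Body n]]]
  [Body [Body [Body n] * [Body n]] - [Body [Body n] - [Body n]]]
  [Body [Body [Body n] * [Body [Body n] - [Body n]]] - [Body n]]
  [Body [Body [Body [Body n] * [Body n]] - [Body n]] - [Body n]]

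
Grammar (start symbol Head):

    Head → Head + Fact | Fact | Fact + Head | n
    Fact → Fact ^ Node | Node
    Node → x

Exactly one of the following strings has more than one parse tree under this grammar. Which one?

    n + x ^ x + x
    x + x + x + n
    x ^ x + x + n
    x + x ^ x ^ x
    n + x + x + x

n + x ^ x + x: 1 tree
x + x + x + n: 1 tree
x ^ x + x + n: 1 tree
x + x ^ x ^ x: 2 trees
n + x + x + x: 1 tree

x + x ^ x ^ x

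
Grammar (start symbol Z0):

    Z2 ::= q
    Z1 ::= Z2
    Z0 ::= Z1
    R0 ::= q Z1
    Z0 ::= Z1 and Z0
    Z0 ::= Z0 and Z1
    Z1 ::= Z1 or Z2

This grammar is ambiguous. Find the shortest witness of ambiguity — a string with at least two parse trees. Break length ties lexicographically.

length 1: no string has ≥2 trees
length 3: q and q has 2 parse trees

Two derivations of q and q:
  Z0 ⇒ Z1 and Z0 ⇒ Z2 and Z0 ⇒ q and Z0 ⇒ q and Z1 ⇒ q and Z2 ⇒ q and q
  Z0 ⇒ Z0 and Z1 ⇒ Z1 and Z1 ⇒ Z2 and Z1 ⇒ q and Z1 ⇒ q and Z2 ⇒ q and q

q and q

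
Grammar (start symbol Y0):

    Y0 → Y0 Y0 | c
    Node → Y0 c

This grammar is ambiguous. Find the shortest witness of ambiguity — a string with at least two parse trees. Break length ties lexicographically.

c c c

length 1: no string has ≥2 trees
length 2: no string has ≥2 trees
length 3: c c c has 2 parse trees

Two derivations of c c c:
  Y0 ⇒ Y0 Y0 ⇒ Y0 Y0 Y0 ⇒ c Y0 Y0 ⇒ c c Y0 ⇒ c c c
  Y0 ⇒ Y0 Y0 ⇒ c Y0 ⇒ c Y0 Y0 ⇒ c c Y0 ⇒ c c c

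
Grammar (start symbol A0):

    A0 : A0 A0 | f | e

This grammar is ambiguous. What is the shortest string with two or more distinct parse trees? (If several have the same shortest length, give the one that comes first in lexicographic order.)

length 1: no string has ≥2 trees
length 2: no string has ≥2 trees
length 3: e e e has 2 parse trees

Two derivations of e e e:
  A0 ⇒ A0 A0 ⇒ A0 A0 A0 ⇒ e A0 A0 ⇒ e e A0 ⇒ e e e
  A0 ⇒ A0 A0 ⇒ e A0 ⇒ e A0 A0 ⇒ e e A0 ⇒ e e e

e e e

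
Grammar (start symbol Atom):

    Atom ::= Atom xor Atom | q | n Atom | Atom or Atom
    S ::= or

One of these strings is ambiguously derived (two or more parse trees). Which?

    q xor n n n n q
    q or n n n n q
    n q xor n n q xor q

n q xor n n q xor q

q xor n n n n q: 1 tree
q or n n n n q: 1 tree
n q xor n n q xor q: 9 trees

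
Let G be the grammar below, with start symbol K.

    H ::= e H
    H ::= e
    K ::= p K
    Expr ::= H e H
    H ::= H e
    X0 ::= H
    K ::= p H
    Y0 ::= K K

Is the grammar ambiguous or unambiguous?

Witness: p e e

Derivation 1: K ⇒ p H ⇒ p e H ⇒ p e e
Derivation 2: K ⇒ p H ⇒ p H e ⇒ p e e

Two distinct leftmost derivations for the same string.

Ambiguous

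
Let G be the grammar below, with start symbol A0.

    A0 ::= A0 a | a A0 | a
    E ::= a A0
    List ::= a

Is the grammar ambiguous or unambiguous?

Ambiguous

Witness: a a

Derivation 1: A0 ⇒ A0 a ⇒ a a
Derivation 2: A0 ⇒ a A0 ⇒ a a

Two distinct leftmost derivations for the same string.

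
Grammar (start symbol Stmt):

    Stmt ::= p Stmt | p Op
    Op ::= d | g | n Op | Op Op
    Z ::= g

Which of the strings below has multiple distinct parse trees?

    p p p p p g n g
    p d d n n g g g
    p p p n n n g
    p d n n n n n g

p p p p p g n g: 1 tree
p d d n n g g g: 34 trees
p p p n n n g: 1 tree
p d n n n n n g: 1 tree

p d d n n g g g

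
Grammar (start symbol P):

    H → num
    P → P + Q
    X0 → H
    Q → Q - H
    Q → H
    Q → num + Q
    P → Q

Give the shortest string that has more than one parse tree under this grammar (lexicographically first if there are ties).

num + num

length 1: no string has ≥2 trees
length 3: num + num has 2 parse trees

Two derivations of num + num:
  P ⇒ P + Q ⇒ Q + Q ⇒ H + Q ⇒ num + Q ⇒ num + H ⇒ num + num
  P ⇒ Q ⇒ num + Q ⇒ num + H ⇒ num + num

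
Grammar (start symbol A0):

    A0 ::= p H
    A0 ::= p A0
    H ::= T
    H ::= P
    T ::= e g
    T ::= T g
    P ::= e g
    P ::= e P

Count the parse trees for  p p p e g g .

Parse trees for p p p e g g:
  [A0 p [A0 p [A0 p [H [T [T e g] g]]]]]

1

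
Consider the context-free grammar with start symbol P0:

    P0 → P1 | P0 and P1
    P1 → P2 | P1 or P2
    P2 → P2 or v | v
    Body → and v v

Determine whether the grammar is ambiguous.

Witness: v or v

Derivation 1: P0 ⇒ P1 ⇒ P2 ⇒ P2 or v ⇒ v or v
Derivation 2: P0 ⇒ P1 ⇒ P1 or P2 ⇒ P2 or P2 ⇒ v or P2 ⇒ v or v

Two distinct leftmost derivations for the same string.

Ambiguous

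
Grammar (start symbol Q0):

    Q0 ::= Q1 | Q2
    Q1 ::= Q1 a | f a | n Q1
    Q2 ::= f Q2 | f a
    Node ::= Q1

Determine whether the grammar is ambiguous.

Ambiguous

Witness: f a

Derivation 1: Q0 ⇒ Q1 ⇒ f a
Derivation 2: Q0 ⇒ Q2 ⇒ f a

Two distinct leftmost derivations for the same string.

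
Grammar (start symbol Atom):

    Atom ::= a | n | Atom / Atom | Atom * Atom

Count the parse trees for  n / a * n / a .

Parse trees for n / a * n / a:
  [Atom [Atom n] / [Atom [Atom [Atom a] * [Atom n]] / [Atom a]]]
  [Atom [Atom n] / [Atom [Atom a] * [Atom [Atom n] / [Atom a]]]]
  [Atom [Atom [Atom n] / [Atom [Atom a] * [Atom n]]] / [Atom a]]
  [Atom [Atom [Atom [Atom n] / [Atom a]] * [Atom n]] / [Atom a]]
  [Atom [Atom [Atom n] / [Atom a]] * [Atom [Atom n] / [Atom a]]]

5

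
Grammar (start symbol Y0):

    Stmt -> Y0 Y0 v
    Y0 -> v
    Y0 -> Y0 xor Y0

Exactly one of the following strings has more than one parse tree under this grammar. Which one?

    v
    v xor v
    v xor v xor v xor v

v: 1 tree
v xor v: 1 tree
v xor v xor v xor v: 5 trees

v xor v xor v xor v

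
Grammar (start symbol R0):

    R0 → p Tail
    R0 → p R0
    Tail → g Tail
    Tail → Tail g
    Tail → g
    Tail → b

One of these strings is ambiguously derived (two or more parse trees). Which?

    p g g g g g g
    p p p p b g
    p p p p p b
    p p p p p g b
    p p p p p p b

p g g g g g g

p g g g g g g: 32 trees
p p p p b g: 1 tree
p p p p p b: 1 tree
p p p p p g b: 1 tree
p p p p p p b: 1 tree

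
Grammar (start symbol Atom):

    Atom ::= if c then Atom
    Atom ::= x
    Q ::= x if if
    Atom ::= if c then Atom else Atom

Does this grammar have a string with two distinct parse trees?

Witness: if c then if c then x else x

Derivation 1: Atom ⇒ if c then Atom ⇒ if c then if c then Atom else Atom ⇒ if c then if c then x else Atom ⇒ if c then if c then x else x
Derivation 2: Atom ⇒ if c then Atom else Atom ⇒ if c then if c then Atom else Atom ⇒ if c then if c then x else Atom ⇒ if c then if c then x else x

Two distinct leftmost derivations for the same string.

Ambiguous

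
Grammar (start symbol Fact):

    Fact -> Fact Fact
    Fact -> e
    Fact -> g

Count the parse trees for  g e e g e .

Parse trees for g e e g e (showing first 6 of 14):
  [Fact [Fact g] [Fact [Fact e] [Fact [Fact e] [Fact [Fact g] [Fact e]]]]]
  [Fact [Fact g] [Fact [Fact e] [Fact [Fact [Fact e] [Fact g]] [Fact e]]]]
  [Fact [Fact g] [Fact [Fact [Fact e] [Fact e]] [Fact [Fact g] [Fact e]]]]
  [Fact [Fact g] [Fact [Fact [Fact e] [Fact [Fact e] [Fact g]]] [Fact e]]]
  [Fact [Fact g] [Fact [Fact [Fact [Fact e] [Fact e]] [Fact g]] [Fact e]]]
  [Fact [Fact [Fact g] [Fact e]] [Fact [Fact e] [Fact [Fact g] [Fact e]]]]

14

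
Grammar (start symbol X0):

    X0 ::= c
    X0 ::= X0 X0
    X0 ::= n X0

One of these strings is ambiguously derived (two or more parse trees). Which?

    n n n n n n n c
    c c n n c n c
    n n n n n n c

n n n n n n n c: 1 tree
c c n n c n c: 9 trees
n n n n n n c: 1 tree

c c n n c n c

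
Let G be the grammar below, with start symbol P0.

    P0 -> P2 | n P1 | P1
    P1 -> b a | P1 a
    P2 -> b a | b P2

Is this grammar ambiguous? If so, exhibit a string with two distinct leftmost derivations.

Witness: b a

Derivation 1: P0 ⇒ P2 ⇒ b a
Derivation 2: P0 ⇒ P1 ⇒ b a

Two distinct leftmost derivations for the same string.

Ambiguous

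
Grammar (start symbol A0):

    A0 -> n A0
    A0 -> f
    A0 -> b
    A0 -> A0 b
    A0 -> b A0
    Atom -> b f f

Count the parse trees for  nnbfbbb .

Parse trees for nnbfbbb (showing first 6 of 20):
  [A0 n [A0 n [A0 [A0 [A0 [A0 b [A0 f]] b] b] b]]]
  [A0 n [A0 n [A0 [A0 [A0 b [A0 [A0 f] b]] b] b]]]
  [A0 n [A0 n [A0 [A0 b [A0 [A0 [A0 f] b] b]] b]]]
  [A0 n [A0 n [A0 b [A0 [A0 [A0 [A0 f] b] b] b]]]]
  [A0 n [A0 [A0 n [A0 [A0 [A0 b [A0 f]] b] b]] b]]
  [A0 n [A0 [A0 n [A0 [A0 b [A0 [A0 f] b]] b]] b]]

20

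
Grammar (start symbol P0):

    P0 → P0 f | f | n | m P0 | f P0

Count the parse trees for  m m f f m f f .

7

Parse trees for m m f f m f f:
  [P0 [P0 m [P0 m [P0 f [P0 f [P0 m [P0 f]]]]]] f]
  [P0 m [P0 [P0 m [P0 f [P0 f [P0 m [P0 f]]]]] f]]
  [P0 m [P0 m [P0 [P0 f [P0 f [P0 m [P0 f]]]] f]]]
  [P0 m [P0 m [P0 f [P0 [P0 f [P0 m [P0 f]]] f]]]]
  [P0 m [P0 m [P0 f [P0 f [P0 [P0 m [P0 f]] f]]]]]
  [P0 m [P0 m [P0 f [P0 f [P0 m [P0 [P0 f] f]]]]]]
  [P0 m [P0 m [P0 f [P0 f [P0 m [P0 f [P0 f]]]]]]]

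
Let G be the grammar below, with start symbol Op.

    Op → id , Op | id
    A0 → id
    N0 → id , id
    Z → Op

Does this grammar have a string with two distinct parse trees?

Unambiguous

Only Op is reachable from Op; ignoring the rest: Right-recursive list with a separator: after each atom, whether the separator follows determines the rule. One parse per string.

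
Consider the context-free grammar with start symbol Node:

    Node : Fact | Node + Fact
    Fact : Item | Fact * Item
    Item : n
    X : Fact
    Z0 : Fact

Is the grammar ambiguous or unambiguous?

Unambiguous

(X, Z0 are unreachable from Node, so their rules don't affect L(Node).) Node → Node + Fact | Fact  ;  Fact → Fact * Item | Item  — a left-associative chain with Item at the bottom. Each string factors uniquely by precedence.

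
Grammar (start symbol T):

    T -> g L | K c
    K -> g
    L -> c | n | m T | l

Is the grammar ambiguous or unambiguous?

Witness: g c

Derivation 1: T ⇒ g L ⇒ g c
Derivation 2: T ⇒ K c ⇒ g c

Two distinct leftmost derivations for the same string.

Ambiguous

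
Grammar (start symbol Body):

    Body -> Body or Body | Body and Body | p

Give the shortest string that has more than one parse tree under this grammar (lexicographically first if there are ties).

length 1: no string has ≥2 trees
length 3: no string has ≥2 trees
length 5: p and p and p has 2 parse trees

Two derivations of p and p and p:
  Body ⇒ Body and Body ⇒ Body and Body and Body ⇒ p and Body and Body ⇒ p and p and Body ⇒ p and p and p
  Body ⇒ Body and Body ⇒ p and Body ⇒ p and Body and Body ⇒ p and p and Body ⇒ p and p and p

p and p and p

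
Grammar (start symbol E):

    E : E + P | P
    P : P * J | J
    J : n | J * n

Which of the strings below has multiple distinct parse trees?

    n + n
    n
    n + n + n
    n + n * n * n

n + n * n * n

n + n: 1 tree
n: 1 tree
n + n + n: 1 tree
n + n * n * n: 4 trees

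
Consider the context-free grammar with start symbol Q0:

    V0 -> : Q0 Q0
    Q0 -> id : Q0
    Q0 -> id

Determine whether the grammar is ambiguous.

Unambiguous

(V0 is unreachable from Q0, so its rules don't affect L(Q0).) Right-recursive list with a separator: after each atom, whether the separator follows determines the rule. One parse per string.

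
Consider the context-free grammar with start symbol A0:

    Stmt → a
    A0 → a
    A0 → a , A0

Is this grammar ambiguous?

Unambiguous

Only A0 is reachable from A0; ignoring the rest: Right-recursive list with a separator: after each atom, whether the separator follows determines the rule. One parse per string.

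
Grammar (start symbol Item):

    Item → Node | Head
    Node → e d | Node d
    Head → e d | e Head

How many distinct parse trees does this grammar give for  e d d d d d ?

1

Parse trees for e d d d d d:
  [Item [Node [Node [Node [Node [Node e d] d] d] d] d]]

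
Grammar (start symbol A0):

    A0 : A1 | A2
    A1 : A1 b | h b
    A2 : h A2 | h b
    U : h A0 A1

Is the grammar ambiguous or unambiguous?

Witness: h b

Derivation 1: A0 ⇒ A1 ⇒ h b
Derivation 2: A0 ⇒ A2 ⇒ h b

Two distinct leftmost derivations for the same string.

Ambiguous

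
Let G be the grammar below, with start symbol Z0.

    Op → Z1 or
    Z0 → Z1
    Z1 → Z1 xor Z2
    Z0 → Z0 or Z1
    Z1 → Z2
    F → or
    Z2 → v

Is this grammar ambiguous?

Unambiguous

Only Z0, Z1, Z2 are reachable from Z0; ignoring the rest: The grammar is stratified — Z0 handles 'or' (left-recursive), Z1 handles 'xor', Z2 atoms. Each operator has a fixed associativity and precedence level, so every string has one parse.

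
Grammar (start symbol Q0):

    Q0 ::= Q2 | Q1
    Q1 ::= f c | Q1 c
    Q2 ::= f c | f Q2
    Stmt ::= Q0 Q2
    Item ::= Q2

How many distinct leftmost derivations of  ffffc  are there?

Parse trees for ffffc:
  [Q0 [Q2 f [Q2 f [Q2 f [Q2 f c]]]]]

1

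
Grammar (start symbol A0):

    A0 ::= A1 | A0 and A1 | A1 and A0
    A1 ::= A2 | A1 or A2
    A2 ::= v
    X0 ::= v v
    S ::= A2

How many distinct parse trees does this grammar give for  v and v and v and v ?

Parse trees for v and v and v and v:
  [A0 [A0 [A0 [A0 [A1 [A2 v]]] and [A1 [A2 v]]] and [A1 [A2 v]]] and [A1 [A2 v]]]
  [A0 [A0 [A0 [A1 [A2 v]] and [A0 [A1 [A2 v]]]] and [A1 [A2 v]]] and [A1 [A2 v]]]
  [A0 [A0 [A1 [A2 v]] and [A0 [A0 [A1 [A2 v]]] and [A1 [A2 v]]]] and [A1 [A2 v]]]
  [A0 [A0 [A1 [A2 v]] and [A0 [A1 [A2 v]] and [A0 [A1 [A2 v]]]]] and [A1 [A2 v]]]
  [A0 [A1 [A2 v]] and [A0 [A0 [A0 [A1 [A2 v]]] and [A1 [A2 v]]] and [A1 [A2 v]]]]
  [A0 [A1 [A2 v]] and [A0 [A0 [A1 [A2 v]] and [A0 [A1 [A2 v]]]] and [A1 [A2 v]]]]
  [A0 [A1 [A2 v]] and [A0 [A1 [A2 v]] and [A0 [A0 [A1 [A2 v]]] and [A1 [A2 v]]]]]
  [A0 [A1 [A2 v]] and [A0 [A1 [A2 v]] and [A0 [A1 [A2 v]] and [A0 [A1 [A2 v]]]]]]

8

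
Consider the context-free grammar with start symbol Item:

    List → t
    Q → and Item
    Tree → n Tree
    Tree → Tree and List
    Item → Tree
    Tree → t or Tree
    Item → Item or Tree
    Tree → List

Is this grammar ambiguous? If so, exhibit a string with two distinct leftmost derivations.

Ambiguous

Witness: t or t

Derivation 1: Item ⇒ Tree ⇒ t or Tree ⇒ t or List ⇒ t or t
Derivation 2: Item ⇒ Item or Tree ⇒ Tree or Tree ⇒ List or Tree ⇒ t or Tree ⇒ t or List ⇒ t or t

Two distinct leftmost derivations for the same string.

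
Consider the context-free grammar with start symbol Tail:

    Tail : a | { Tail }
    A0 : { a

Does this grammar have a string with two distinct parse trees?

(A0 is unreachable from Tail, so its rules don't affect L(Tail).) L(Tail) is { openⁿ atom closeⁿ : n ≥ 0 }. The bracket depth fixes n, and the derivation is forced at every step.

Unambiguous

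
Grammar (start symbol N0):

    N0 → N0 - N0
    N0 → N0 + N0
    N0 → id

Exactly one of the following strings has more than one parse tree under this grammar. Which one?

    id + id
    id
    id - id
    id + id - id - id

id + id - id - id

id + id: 1 tree
id: 1 tree
id - id: 1 tree
id + id - id - id: 5 trees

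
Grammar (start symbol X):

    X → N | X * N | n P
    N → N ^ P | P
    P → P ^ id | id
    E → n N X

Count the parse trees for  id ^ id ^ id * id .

Parse trees for id ^ id ^ id * id:
  [X [X [N [N [P id]] ^ [P [P id] ^ id]]] * [N [P id]]]
  [X [X [N [N [N [P id]] ^ [P id]] ^ [P id]]] * [N [P id]]]
  [X [X [N [N [P [P id] ^ id]] ^ [P id]]] * [N [P id]]]
  [X [X [N [P [P [P id] ^ id] ^ id]]] * [N [P id]]]

4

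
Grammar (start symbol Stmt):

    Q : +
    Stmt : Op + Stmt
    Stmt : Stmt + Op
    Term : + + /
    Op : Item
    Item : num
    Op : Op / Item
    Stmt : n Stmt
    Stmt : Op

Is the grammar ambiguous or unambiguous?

Witness: num + num

Derivation 1: Stmt ⇒ Op + Stmt ⇒ Item + Stmt ⇒ num + Stmt ⇒ num + Op ⇒ num + Item ⇒ num + num
Derivation 2: Stmt ⇒ Stmt + Op ⇒ Op + Op ⇒ Item + Op ⇒ num + Op ⇒ num + Item ⇒ num + num

Two distinct leftmost derivations for the same string.

Ambiguous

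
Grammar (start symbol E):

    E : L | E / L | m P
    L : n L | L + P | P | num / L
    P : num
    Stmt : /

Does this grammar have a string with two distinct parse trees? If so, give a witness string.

Witness: num / num

Derivation 1: E ⇒ L ⇒ num / L ⇒ num / P ⇒ num / num
Derivation 2: E ⇒ E / L ⇒ L / L ⇒ P / L ⇒ num / L ⇒ num / P ⇒ num / num

Two distinct leftmost derivations for the same string.

Ambiguous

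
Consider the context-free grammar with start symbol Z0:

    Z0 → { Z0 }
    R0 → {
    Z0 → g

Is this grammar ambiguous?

(R0 is unreachable from Z0, so its rules don't affect L(Z0).) Each string is a nest of matched brackets around a single atom. An opening bracket forces the recursive rule; an atom forces the base rule.

Unambiguous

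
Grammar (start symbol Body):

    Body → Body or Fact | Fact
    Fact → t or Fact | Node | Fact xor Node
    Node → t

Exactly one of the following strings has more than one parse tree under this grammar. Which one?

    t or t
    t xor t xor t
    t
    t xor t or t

t or t

t or t: 2 trees
t xor t xor t: 1 tree
t: 1 tree
t xor t or t: 1 tree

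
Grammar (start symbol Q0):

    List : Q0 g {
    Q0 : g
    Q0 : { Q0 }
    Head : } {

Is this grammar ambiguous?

(Head, List are unreachable from Q0, so their rules don't affect L(Q0).) L(Q0) is { openⁿ atom closeⁿ : n ≥ 0 }. The bracket depth fixes n, and the derivation is forced at every step.

Unambiguous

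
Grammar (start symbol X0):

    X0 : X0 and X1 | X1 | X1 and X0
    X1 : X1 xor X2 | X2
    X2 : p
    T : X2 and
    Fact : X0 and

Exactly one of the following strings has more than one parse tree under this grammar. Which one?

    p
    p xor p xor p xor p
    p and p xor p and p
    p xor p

p and p xor p and p

p: 1 tree
p xor p xor p xor p: 1 tree
p and p xor p and p: 4 trees
p xor p: 1 tree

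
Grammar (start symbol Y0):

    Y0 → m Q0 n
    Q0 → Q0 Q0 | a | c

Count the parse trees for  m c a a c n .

Parse trees for m c a a c n:
  [Y0 m [Q0 [Q0 c] [Q0 [Q0 a] [Q0 [Q0 a] [Q0 c]]]] n]
  [Y0 m [Q0 [Q0 c] [Q0 [Q0 [Q0 a] [Q0 a]] [Q0 c]]] n]
  [Y0 m [Q0 [Q0 [Q0 c] [Q0 a]] [Q0 [Q0 a] [Q0 c]]] n]
  [Y0 m [Q0 [Q0 [Q0 c] [Q0 [Q0 a] [Q0 a]]] [Q0 c]] n]
  [Y0 m [Q0 [Q0 [Q0 [Q0 c] [Q0 a]] [Q0 a]] [Q0 c]] n]

5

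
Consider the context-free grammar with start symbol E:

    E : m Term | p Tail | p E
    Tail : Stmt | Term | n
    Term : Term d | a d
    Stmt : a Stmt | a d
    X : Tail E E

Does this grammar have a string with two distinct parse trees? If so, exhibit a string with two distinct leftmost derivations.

Witness: p a d

Derivation 1: E ⇒ p Tail ⇒ p Stmt ⇒ p a d
Derivation 2: E ⇒ p Tail ⇒ p Term ⇒ p a d

Two distinct leftmost derivations for the same string.

Ambiguous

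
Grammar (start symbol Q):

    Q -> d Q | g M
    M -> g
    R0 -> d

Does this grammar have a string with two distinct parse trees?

Only Q, M are reachable from Q; ignoring the rest: The reachable rules are right-linear with at most one rule per (nonterminal, next-terminal) pair. Each input token forces the next rule, so parsing is deterministic.

Unambiguous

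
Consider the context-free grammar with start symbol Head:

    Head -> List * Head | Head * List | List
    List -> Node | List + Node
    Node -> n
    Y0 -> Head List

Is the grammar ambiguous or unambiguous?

Ambiguous

Witness: n * n

Derivation 1: Head ⇒ List * Head ⇒ Node * Head ⇒ n * Head ⇒ n * List ⇒ n * Node ⇒ n * n
Derivation 2: Head ⇒ Head * List ⇒ List * List ⇒ Node * List ⇒ n * List ⇒ n * Node ⇒ n * n

Two distinct leftmost derivations for the same string.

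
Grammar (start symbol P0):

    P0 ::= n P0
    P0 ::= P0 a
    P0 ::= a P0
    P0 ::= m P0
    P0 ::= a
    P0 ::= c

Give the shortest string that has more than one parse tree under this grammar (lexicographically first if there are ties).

a a

length 1: no string has ≥2 trees
length 2: a a has 2 parse trees

Two derivations of a a:
  P0 ⇒ P0 a ⇒ a a
  P0 ⇒ a P0 ⇒ a a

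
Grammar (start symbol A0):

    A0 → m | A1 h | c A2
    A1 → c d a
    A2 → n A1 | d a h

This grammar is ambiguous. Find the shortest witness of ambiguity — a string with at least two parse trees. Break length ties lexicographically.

length 1: no string has ≥2 trees
length 4: c d a h has 2 parse trees

Two derivations of c d a h:
  A0 ⇒ A1 h ⇒ c d a h
  A0 ⇒ c A2 ⇒ c d a h

c d a h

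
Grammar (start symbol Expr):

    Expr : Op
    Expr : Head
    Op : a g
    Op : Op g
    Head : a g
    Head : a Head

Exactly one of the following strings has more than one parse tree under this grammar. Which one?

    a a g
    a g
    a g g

a a g: 1 tree
a g: 2 trees
a g g: 1 tree

a g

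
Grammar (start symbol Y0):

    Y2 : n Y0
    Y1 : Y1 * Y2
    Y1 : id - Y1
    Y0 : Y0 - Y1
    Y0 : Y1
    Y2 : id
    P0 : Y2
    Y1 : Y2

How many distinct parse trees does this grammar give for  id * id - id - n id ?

2

Parse trees for id * id - id - n id:
  [Y0 [Y0 [Y1 [Y1 [Y2 id]] * [Y2 id]]] - [Y1 id - [Y1 [Y2 n [Y0 [Y1 [Y2 id]]]]]]]
  [Y0 [Y0 [Y0 [Y1 [Y1 [Y2 id]] * [Y2 id]]] - [Y1 [Y2 id]]] - [Y1 [Y2 n [Y0 [Y1 [Y2 id]]]]]]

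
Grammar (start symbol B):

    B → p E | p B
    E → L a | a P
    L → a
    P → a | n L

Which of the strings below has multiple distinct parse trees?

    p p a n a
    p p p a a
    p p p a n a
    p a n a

p p a n a: 1 tree
p p p a a: 2 trees
p p p a n a: 1 tree
p a n a: 1 tree

p p p a a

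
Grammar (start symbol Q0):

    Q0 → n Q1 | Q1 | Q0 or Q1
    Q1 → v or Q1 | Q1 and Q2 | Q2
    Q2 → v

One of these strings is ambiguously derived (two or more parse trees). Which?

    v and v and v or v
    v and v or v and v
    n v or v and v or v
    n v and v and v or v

v and v and v or v: 1 tree
v and v or v and v: 1 tree
n v or v and v or v: 3 trees
n v and v and v or v: 1 tree

n v or v and v or v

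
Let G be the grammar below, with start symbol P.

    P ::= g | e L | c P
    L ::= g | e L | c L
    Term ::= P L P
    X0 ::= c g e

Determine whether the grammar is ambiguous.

Only P, L are reachable from P; ignoring the rest: Restricted to the reachable nonterminals, every rule has the form A → t or A → t B, and no two rules for the same A share a first terminal. The grammar encodes a DFA — one run per string.

Unambiguous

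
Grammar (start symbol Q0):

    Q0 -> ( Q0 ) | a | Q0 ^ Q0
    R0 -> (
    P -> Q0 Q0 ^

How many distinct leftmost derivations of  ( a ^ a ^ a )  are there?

2

Parse trees for ( a ^ a ^ a ):
  [Q0 ( [Q0 [Q0 a] ^ [Q0 [Q0 a] ^ [Q0 a]]] )]
  [Q0 ( [Q0 [Q0 [Q0 a] ^ [Q0 a]] ^ [Q0 a]] )]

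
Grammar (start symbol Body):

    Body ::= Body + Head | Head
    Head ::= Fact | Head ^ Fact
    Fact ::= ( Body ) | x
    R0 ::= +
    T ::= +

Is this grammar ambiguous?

(R0, T are unreachable from Body, so their rules don't affect L(Body).) The grammar is stratified — Body handles '+' (left-recursive), Head handles '^', Fact atoms. Each operator has a fixed associativity and precedence level, so every string has one parse.

Unambiguous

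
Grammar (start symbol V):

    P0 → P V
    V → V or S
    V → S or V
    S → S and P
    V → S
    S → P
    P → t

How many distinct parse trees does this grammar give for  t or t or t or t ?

8

Parse trees for t or t or t or t:
  [V [V [V [V [S [P t]]] or [S [P t]]] or [S [P t]]] or [S [P t]]]
  [V [V [V [S [P t]] or [V [S [P t]]]] or [S [P t]]] or [S [P t]]]
  [V [V [S [P t]] or [V [V [S [P t]]] or [S [P t]]]] or [S [P t]]]
  [V [V [S [P t]] or [V [S [P t]] or [V [S [P t]]]]] or [S [P t]]]
  [V [S [P t]] or [V [V [V [S [P t]]] or [S [P t]]] or [S [P t]]]]
  [V [S [P t]] or [V [V [S [P t]] or [V [S [P t]]]] or [S [P t]]]]
  [V [S [P t]] or [V [S [P t]] or [V [V [S [P t]]] or [S [P t]]]]]
  [V [S [P t]] or [V [S [P t]] or [V [S [P t]] or [V [S [P t]]]]]]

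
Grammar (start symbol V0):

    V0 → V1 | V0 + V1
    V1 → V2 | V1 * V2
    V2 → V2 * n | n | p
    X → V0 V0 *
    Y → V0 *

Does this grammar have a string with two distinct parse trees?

Ambiguous

Witness: n * n

Derivation 1: V0 ⇒ V1 ⇒ V2 ⇒ V2 * n ⇒ n * n
Derivation 2: V0 ⇒ V1 ⇒ V1 * V2 ⇒ V2 * V2 ⇒ n * V2 ⇒ n * n

Two distinct leftmost derivations for the same string.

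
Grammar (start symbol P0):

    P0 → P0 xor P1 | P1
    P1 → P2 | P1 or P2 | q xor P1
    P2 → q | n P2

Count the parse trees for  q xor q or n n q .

3

Parse trees for q xor q or n n q:
  [P0 [P0 [P1 [P2 q]]] xor [P1 [P1 [P2 q]] or [P2 n [P2 n [P2 q]]]]]
  [P0 [P1 [P1 q xor [P1 [P2 q]]] or [P2 n [P2 n [P2 q]]]]]
  [P0 [P1 q xor [P1 [P1 [P2 q]] or [P2 n [P2 n [P2 q]]]]]]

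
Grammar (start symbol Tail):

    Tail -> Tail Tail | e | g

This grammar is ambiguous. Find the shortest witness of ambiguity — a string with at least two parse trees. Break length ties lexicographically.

length 1: no string has ≥2 trees
length 2: no string has ≥2 trees
length 3: e e e has 2 parse trees

Two derivations of e e e:
  Tail ⇒ Tail Tail ⇒ Tail Tail Tail ⇒ e Tail Tail ⇒ e e Tail ⇒ e e e
  Tail ⇒ Tail Tail ⇒ e Tail ⇒ e Tail Tail ⇒ e e Tail ⇒ e e e

e e e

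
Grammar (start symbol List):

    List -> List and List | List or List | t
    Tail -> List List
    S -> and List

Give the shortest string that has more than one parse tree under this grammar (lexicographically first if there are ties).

t and t and t

length 1: no string has ≥2 trees
length 3: no string has ≥2 trees
length 5: t and t and t has 2 parse trees

Two derivations of t and t and t:
  List ⇒ List and List ⇒ List and List and List ⇒ t and List and List ⇒ t and t and List ⇒ t and t and t
  List ⇒ List and List ⇒ t and List ⇒ t and List and List ⇒ t and t and List ⇒ t and t and t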